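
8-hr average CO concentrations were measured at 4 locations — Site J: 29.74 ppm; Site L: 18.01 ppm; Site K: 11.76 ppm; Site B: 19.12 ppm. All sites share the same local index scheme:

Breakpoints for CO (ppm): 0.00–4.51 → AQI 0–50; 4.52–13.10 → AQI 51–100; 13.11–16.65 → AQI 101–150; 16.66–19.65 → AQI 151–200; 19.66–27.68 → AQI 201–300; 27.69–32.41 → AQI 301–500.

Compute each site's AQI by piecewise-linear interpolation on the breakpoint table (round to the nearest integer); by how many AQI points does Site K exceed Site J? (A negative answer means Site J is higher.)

Site J: 29.74 ∈ [27.69, 32.41] ↔ index [301, 500].
301 + (29.74−27.69)·(500−301)/(32.41−27.69) = 301 + 2.05·199/4.72 ≈ 387.43, so AQI = 387.
Site L: 18.01 lies in 16.66–19.65, so I_lo=151, I_hi=200, C_lo=16.66, C_hi=19.65.
(200−151)/(19.65−16.66) × (18.01−16.66) + 151 = 49/2.99 × 1.35 + 151 ≈ 173.12 → 173.
Site K: row 4.52–13.10 (AQI 51–100). (100−51)·(11.76−4.52)/(13.10−4.52) + 51 = 49·7.24/8.58 + 51 ≈ 92.35 → 92.
Site B: 19.12 ∈ [16.66, 19.65] ↔ index [151, 200].
151 + (19.12−16.66)·(200−151)/(19.65−16.66) = 151 + 2.46·49/2.99 ≈ 191.31, so AQI = 191.
AQIs: Site J=387, Site L=173, Site K=92, Site B=191. Site K (92) − Site J (387) = -295.

-295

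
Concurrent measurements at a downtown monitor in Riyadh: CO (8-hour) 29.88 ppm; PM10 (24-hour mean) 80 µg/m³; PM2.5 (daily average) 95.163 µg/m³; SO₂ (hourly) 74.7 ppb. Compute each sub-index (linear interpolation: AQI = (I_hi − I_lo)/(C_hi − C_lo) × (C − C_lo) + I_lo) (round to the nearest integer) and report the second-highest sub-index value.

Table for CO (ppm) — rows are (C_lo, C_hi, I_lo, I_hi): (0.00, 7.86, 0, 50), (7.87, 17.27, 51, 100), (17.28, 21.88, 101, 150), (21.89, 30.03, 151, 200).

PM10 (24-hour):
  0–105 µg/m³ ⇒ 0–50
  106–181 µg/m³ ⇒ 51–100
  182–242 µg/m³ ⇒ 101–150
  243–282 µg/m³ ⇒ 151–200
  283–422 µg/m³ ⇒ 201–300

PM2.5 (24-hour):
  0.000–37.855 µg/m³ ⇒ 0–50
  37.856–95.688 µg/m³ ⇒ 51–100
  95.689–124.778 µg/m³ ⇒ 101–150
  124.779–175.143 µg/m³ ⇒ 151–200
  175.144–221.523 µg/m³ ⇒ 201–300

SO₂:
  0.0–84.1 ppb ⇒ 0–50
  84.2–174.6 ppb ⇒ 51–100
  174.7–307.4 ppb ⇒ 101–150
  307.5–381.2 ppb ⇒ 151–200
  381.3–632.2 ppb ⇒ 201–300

CO: 29.88 lies in 21.89–30.03, so I_lo=151, I_hi=200, C_lo=21.89, C_hi=30.03.
(200−151)/(30.03−21.89) × (29.88−21.89) + 151 = 49/8.14 × 7.99 + 151 ≈ 199.10 → 199.
PM10 80: bracket 0–105 → index 0–50; slope 50/105, offset 80.
AQI = 0 + 50/105·80 ≈ 38.10 ⇒ 38.
PM2.5: row 37.856–95.688 (AQI 51–100). (100−51)·(95.163−37.856)/(95.688−37.856) + 51 = 49·57.307/57.832 + 51 ≈ 99.56 → 100.
SO₂: 74.7 ∈ [0.0, 84.1] ↔ index [0, 50].
0 + (74.7−0.0)·(50−0)/(84.1−0.0) = 0 + 74.7·50/84.1 ≈ 44.41, so AQI = 44.
Sub-indices: CO→199, PM10→38, PM2.5→100, SO₂→44. Ranked high→low: 199, 100, 44, 38. Second-highest sub-index = 100.

100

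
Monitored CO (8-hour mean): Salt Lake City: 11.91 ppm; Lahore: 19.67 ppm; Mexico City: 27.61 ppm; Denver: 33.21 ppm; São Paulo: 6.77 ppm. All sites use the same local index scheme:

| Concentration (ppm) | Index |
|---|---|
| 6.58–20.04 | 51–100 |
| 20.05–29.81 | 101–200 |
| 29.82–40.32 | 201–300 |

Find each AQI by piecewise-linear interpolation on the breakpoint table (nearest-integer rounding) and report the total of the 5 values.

632

Salt Lake City 11.91: bracket 6.58–20.04 → index 51–100; slope 49/13.46, offset 5.33.
AQI = 51 + 49/13.46·5.33 ≈ 70.40 ⇒ 70.
Lahore: row 6.58–20.04 (AQI 51–100). (100−51)·(19.67−6.58)/(20.04−6.58) + 51 = 49·13.09/13.46 + 51 ≈ 98.65 → 99.
Mexico City: row 20.05–29.81 (AQI 101–200). (200−101)·(27.61−20.05)/(29.81−20.05) + 101 = 99·7.56/9.76 + 101 ≈ 177.68 → 178.
Denver: 33.21 lies in 29.82–40.32, so I_lo=201, I_hi=300, C_lo=29.82, C_hi=40.32.
(300−201)/(40.32−29.82) × (33.21−29.82) + 201 = 99/10.50 × 3.39 + 201 ≈ 232.96 → 233.
São Paulo: row 6.58–20.04 (AQI 51–100). (100−51)·(6.77−6.58)/(20.04−6.58) + 51 = 49·0.19/13.46 + 51 ≈ 51.69 → 52.
AQIs: Salt Lake City=70, Lahore=99, Mexico City=178, Denver=233, São Paulo=52. Sum = 70 + 99 + 178 + 233 + 52 = 632.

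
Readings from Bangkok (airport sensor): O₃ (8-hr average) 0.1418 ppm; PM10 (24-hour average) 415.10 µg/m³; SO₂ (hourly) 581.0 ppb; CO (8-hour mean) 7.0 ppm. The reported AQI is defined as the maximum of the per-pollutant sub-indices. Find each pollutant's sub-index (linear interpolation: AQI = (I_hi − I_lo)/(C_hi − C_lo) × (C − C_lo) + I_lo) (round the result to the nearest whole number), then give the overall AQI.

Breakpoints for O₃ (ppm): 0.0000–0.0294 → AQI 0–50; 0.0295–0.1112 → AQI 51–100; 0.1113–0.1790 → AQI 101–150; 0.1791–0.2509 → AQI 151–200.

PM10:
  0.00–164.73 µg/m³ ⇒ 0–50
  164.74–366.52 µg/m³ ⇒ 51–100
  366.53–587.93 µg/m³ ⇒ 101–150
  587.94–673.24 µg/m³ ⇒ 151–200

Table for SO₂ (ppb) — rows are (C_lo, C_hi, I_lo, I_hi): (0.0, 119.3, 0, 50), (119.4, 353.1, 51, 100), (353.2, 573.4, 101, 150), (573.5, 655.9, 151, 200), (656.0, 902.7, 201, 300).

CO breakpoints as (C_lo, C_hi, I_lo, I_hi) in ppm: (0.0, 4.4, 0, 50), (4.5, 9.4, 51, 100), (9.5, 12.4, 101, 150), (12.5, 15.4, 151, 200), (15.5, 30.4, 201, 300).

155

O₃: 0.1418 ∈ [0.1113, 0.1790] ↔ index [101, 150].
101 + (0.1418−0.1113)·(150−101)/(0.1790−0.1113) = 101 + 0.0305·49/0.0677 ≈ 123.08, so AQI = 123.
PM10: row 366.53–587.93 (AQI 101–150). (150−101)·(415.10−366.53)/(587.93−366.53) + 101 = 49·48.57/221.40 + 101 ≈ 111.75 → 112.
SO₂: 581.0 lies in 573.5–655.9, so I_lo=151, I_hi=200, C_lo=573.5, C_hi=655.9.
(200−151)/(655.9−573.5) × (581.0−573.5) + 151 = 49/82.4 × 7.5 + 151 ≈ 155.46 → 155.
CO: 7.0 ∈ [4.5, 9.4] ↔ index [51, 100].
51 + (7.0−4.5)·(100−51)/(9.4−4.5) = 51 + 2.5·49/4.9 ≈ 76.00, so AQI = 76.
Sub-indices: O₃→123, PM10→112, SO₂→155, CO→76. Overall AQI = max = 155; dominant pollutant is SO₂.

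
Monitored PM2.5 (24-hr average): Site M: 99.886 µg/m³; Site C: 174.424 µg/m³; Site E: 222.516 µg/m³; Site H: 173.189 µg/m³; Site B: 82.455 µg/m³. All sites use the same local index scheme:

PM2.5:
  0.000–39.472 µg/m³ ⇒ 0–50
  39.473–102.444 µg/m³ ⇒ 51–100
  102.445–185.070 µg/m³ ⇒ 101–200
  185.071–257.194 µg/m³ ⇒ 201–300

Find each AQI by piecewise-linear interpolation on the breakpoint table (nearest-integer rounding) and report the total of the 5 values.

807

Site M: 99.886 ∈ [39.473, 102.444] ↔ index [51, 100].
51 + (99.886−39.473)·(100−51)/(102.444−39.473) = 51 + 60.413·49/62.971 ≈ 98.01, so AQI = 98.
Site C: 174.424 lies in 102.445–185.070, so I_lo=101, I_hi=200, C_lo=102.445, C_hi=185.070.
(200−101)/(185.070−102.445) × (174.424−102.445) + 101 = 99/82.625 × 71.979 + 101 ≈ 187.24 → 187.
Site E 222.516: bracket 185.071–257.194 → index 201–300; slope 99/72.123, offset 37.445.
AQI = 201 + 99/72.123·37.445 ≈ 252.40 ⇒ 252.
Site H: 173.189 lies in 102.445–185.070, so I_lo=101, I_hi=200, C_lo=102.445, C_hi=185.070.
(200−101)/(185.070−102.445) × (173.189−102.445) + 101 = 99/82.625 × 70.744 + 101 ≈ 185.76 → 186.
Site B 82.455: bracket 39.473–102.444 → index 51–100; slope 49/62.971, offset 42.982.
AQI = 51 + 49/62.971·42.982 ≈ 84.45 ⇒ 84.
AQIs: Site M=98, Site C=187, Site E=252, Site H=186, Site B=84. Sum = 98 + 187 + 252 + 186 + 84 = 807.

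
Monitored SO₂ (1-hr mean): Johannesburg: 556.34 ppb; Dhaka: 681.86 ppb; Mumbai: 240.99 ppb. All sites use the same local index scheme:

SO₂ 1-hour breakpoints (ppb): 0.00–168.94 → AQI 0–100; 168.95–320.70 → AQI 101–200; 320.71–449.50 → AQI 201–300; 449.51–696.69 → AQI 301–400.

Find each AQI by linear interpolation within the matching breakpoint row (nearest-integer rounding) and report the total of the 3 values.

886

Johannesburg 556.34: bracket 449.51–696.69 → index 301–400; slope 99/247.18, offset 106.83.
AQI = 301 + 99/247.18·106.83 ≈ 343.79 ⇒ 344.
Dhaka: 681.86 ∈ [449.51, 696.69] ↔ index [301, 400].
301 + (681.86−449.51)·(400−301)/(696.69−449.51) = 301 + 232.35·99/247.18 ≈ 394.06, so AQI = 394.
Mumbai 240.99: bracket 168.95–320.70 → index 101–200; slope 99/151.75, offset 72.04.
AQI = 101 + 99/151.75·72.04 ≈ 148.00 ⇒ 148.
AQIs: Johannesburg=344, Dhaka=394, Mumbai=148. Sum = 344 + 394 + 148 = 886.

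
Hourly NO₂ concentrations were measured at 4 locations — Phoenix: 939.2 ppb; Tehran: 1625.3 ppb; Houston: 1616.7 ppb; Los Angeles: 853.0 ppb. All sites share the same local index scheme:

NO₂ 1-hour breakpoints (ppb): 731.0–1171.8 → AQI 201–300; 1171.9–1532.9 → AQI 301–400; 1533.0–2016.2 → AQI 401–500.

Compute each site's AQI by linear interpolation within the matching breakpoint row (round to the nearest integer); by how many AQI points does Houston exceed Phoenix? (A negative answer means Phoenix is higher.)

Phoenix: 939.2 lies in 731.0–1171.8, so I_lo=201, I_hi=300, C_lo=731.0, C_hi=1171.8.
(300−201)/(1171.8−731.0) × (939.2−731.0) + 201 = 99/440.8 × 208.2 + 201 ≈ 247.76 → 248.
Tehran: 1625.3 lies in 1533.0–2016.2, so I_lo=401, I_hi=500, C_lo=1533.0, C_hi=2016.2.
(500−401)/(2016.2−1533.0) × (1625.3−1533.0) + 401 = 99/483.2 × 92.3 + 401 ≈ 419.91 → 420.
Houston: 1616.7 lies in 1533.0–2016.2, so I_lo=401, I_hi=500, C_lo=1533.0, C_hi=2016.2.
(500−401)/(2016.2−1533.0) × (1616.7−1533.0) + 401 = 99/483.2 × 83.7 + 401 ≈ 418.15 → 418.
Los Angeles: row 731.0–1171.8 (AQI 201–300). (300−201)·(853.0−731.0)/(1171.8−731.0) + 201 = 99·122.0/440.8 + 201 ≈ 228.40 → 228.
AQIs: Phoenix=248, Tehran=420, Houston=418, Los Angeles=228. Houston (418) − Phoenix (248) = 170.

170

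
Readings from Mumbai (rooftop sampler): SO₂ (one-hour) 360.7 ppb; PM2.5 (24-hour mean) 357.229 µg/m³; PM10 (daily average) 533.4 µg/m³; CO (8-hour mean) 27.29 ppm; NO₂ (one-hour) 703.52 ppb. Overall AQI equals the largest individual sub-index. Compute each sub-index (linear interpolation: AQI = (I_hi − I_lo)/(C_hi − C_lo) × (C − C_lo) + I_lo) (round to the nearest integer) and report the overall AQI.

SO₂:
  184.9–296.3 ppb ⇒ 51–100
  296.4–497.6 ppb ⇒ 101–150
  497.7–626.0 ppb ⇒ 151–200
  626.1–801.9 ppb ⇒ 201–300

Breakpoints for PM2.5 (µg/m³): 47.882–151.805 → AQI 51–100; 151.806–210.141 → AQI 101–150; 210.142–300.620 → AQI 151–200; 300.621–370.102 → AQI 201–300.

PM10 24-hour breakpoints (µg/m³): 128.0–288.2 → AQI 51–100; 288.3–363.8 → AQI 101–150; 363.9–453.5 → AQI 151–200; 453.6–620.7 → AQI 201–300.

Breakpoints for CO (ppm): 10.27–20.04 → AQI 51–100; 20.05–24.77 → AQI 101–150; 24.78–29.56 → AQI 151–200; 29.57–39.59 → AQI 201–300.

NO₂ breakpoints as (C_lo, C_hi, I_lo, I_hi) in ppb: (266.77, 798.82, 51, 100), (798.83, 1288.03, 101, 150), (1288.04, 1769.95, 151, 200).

282

SO₂ 360.7: bracket 296.4–497.6 → index 101–150; slope 49/201.2, offset 64.3.
AQI = 101 + 49/201.2·64.3 ≈ 116.66 ⇒ 117.
PM2.5 357.229: bracket 300.621–370.102 → index 201–300; slope 99/69.481, offset 56.608.
AQI = 201 + 99/69.481·56.608 ≈ 281.66 ⇒ 282.
PM10 533.4: bracket 453.6–620.7 → index 201–300; slope 99/167.1, offset 79.8.
AQI = 201 + 99/167.1·79.8 ≈ 248.28 ⇒ 248.
CO: 27.29 ∈ [24.78, 29.56] ↔ index [151, 200].
151 + (27.29−24.78)·(200−151)/(29.56−24.78) = 151 + 2.51·49/4.78 ≈ 176.73, so AQI = 177.
NO₂: 703.52 ∈ [266.77, 798.82] ↔ index [51, 100].
51 + (703.52−266.77)·(100−51)/(798.82−266.77) = 51 + 436.75·49/532.05 ≈ 91.22, so AQI = 91.
Sub-indices: SO₂→117, PM2.5→282, PM10→248, CO→177, NO₂→91. Overall AQI = max = 282; dominant pollutant is PM2.5.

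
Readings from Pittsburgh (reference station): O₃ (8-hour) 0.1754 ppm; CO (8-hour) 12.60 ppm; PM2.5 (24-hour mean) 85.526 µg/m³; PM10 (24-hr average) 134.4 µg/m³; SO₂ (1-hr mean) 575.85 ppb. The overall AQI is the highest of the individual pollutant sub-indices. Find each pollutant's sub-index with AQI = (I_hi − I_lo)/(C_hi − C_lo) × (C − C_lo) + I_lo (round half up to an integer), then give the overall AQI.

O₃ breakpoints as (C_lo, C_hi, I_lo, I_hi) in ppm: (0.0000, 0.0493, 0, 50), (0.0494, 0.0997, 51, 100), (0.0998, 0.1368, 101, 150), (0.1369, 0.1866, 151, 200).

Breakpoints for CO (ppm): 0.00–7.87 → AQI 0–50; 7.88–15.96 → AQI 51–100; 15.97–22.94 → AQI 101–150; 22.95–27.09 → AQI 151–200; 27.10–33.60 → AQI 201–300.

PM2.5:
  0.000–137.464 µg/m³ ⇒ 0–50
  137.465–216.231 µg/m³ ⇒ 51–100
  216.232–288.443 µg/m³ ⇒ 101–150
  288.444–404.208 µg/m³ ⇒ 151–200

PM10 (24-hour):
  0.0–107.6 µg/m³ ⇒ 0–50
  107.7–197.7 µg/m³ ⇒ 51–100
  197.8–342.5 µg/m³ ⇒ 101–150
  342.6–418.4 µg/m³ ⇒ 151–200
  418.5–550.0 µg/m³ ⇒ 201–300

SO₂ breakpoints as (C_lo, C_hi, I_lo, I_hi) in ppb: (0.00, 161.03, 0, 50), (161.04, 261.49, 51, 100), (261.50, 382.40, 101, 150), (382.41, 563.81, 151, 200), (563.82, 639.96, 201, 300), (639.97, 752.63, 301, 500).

O₃ 0.1754: bracket 0.1369–0.1866 → index 151–200; slope 49/0.0497, offset 0.0385.
AQI = 151 + 49/0.0497·0.0385 ≈ 188.96 ⇒ 189.
CO: 12.60 ∈ [7.88, 15.96] ↔ index [51, 100].
51 + (12.60−7.88)·(100−51)/(15.96−7.88) = 51 + 4.72·49/8.08 ≈ 79.62, so AQI = 80.
PM2.5: 85.526 ∈ [0.000, 137.464] ↔ index [0, 50].
0 + (85.526−0.000)·(50−0)/(137.464−0.000) = 0 + 85.526·50/137.464 ≈ 31.11, so AQI = 31.
PM10: 134.4 lies in 107.7–197.7, so I_lo=51, I_hi=100, C_lo=107.7, C_hi=197.7.
(100−51)/(197.7−107.7) × (134.4−107.7) + 51 = 49/90.0 × 26.7 + 51 ≈ 65.54 → 66.
SO₂ 575.85: bracket 563.82–639.96 → index 201–300; slope 99/76.14, offset 12.03.
AQI = 201 + 99/76.14·12.03 ≈ 216.64 ⇒ 217.
Sub-indices: O₃→189, CO→80, PM2.5→31, PM10→66, SO₂→217. Overall AQI = max = 217; dominant pollutant is SO₂.

217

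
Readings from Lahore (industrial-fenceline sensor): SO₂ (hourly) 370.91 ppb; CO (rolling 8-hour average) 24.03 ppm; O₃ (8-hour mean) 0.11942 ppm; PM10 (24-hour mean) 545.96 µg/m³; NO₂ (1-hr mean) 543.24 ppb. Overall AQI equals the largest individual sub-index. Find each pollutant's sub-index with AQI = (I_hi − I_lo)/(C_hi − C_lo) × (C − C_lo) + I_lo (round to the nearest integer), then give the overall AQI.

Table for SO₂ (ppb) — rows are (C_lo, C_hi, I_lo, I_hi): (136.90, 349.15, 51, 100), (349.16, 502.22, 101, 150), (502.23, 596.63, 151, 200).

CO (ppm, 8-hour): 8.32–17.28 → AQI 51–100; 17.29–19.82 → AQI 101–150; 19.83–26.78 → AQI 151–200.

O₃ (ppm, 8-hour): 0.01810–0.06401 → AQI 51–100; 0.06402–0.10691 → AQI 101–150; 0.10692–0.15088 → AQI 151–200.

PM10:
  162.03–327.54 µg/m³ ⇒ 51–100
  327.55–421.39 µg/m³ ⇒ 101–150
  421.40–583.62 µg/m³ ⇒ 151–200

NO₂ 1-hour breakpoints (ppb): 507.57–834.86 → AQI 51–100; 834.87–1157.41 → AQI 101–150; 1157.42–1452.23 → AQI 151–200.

189

SO₂: row 349.16–502.22 (AQI 101–150). (150−101)·(370.91−349.16)/(502.22−349.16) + 101 = 49·21.75/153.06 + 101 ≈ 107.96 → 108.
CO: 24.03 lies in 19.83–26.78, so I_lo=151, I_hi=200, C_lo=19.83, C_hi=26.78.
(200−151)/(26.78−19.83) × (24.03−19.83) + 151 = 49/6.95 × 4.20 + 151 ≈ 180.61 → 181.
O₃: 0.11942 lies in 0.10692–0.15088, so I_lo=151, I_hi=200, C_lo=0.10692, C_hi=0.15088.
(200−151)/(0.15088−0.10692) × (0.11942−0.10692) + 151 = 49/0.04396 × 0.01250 + 151 ≈ 164.93 → 165.
PM10: 545.96 ∈ [421.40, 583.62] ↔ index [151, 200].
151 + (545.96−421.40)·(200−151)/(583.62−421.40) = 151 + 124.56·49/162.22 ≈ 188.62, so AQI = 189.
NO₂: row 507.57–834.86 (AQI 51–100). (100−51)·(543.24−507.57)/(834.86−507.57) + 51 = 49·35.67/327.29 + 51 ≈ 56.34 → 56.
Sub-indices: SO₂→108, CO→181, O₃→165, PM10→189, NO₂→56. Overall AQI = max = 189; dominant pollutant is PM10.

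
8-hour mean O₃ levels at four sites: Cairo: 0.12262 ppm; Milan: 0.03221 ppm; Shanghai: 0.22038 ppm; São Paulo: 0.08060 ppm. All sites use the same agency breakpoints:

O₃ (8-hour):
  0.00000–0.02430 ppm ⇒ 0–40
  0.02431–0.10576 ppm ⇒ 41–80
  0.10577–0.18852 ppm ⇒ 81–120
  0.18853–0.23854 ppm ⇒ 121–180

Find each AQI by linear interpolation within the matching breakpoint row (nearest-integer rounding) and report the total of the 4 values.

361

Cairo: row 0.10577–0.18852 (AQI 81–120). (120−81)·(0.12262−0.10577)/(0.18852−0.10577) + 81 = 39·0.01685/0.08275 + 81 ≈ 88.94 → 89.
Milan 0.03221: bracket 0.02431–0.10576 → index 41–80; slope 39/0.08145, offset 0.00790.
AQI = 41 + 39/0.08145·0.00790 ≈ 44.78 ⇒ 45.
Shanghai: row 0.18853–0.23854 (AQI 121–180). (180−121)·(0.22038−0.18853)/(0.23854−0.18853) + 121 = 59·0.03185/0.05001 + 121 ≈ 158.58 → 159.
São Paulo 0.08060: bracket 0.02431–0.10576 → index 41–80; slope 39/0.08145, offset 0.05629.
AQI = 41 + 39/0.08145·0.05629 ≈ 67.95 ⇒ 68.
AQIs: Cairo=89, Milan=45, Shanghai=159, São Paulo=68. Sum = 89 + 45 + 159 + 68 = 361.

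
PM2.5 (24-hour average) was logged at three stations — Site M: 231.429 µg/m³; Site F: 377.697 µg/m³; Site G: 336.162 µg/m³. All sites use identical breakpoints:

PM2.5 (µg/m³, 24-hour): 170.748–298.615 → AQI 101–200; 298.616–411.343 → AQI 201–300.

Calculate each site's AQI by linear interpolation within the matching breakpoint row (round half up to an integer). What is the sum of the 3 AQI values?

652

Site M: 231.429 lies in 170.748–298.615, so I_lo=101, I_hi=200, C_lo=170.748, C_hi=298.615.
(200−101)/(298.615−170.748) × (231.429−170.748) + 101 = 99/127.867 × 60.681 + 101 ≈ 147.98 → 148.
Site F: 377.697 ∈ [298.616, 411.343] ↔ index [201, 300].
201 + (377.697−298.616)·(300−201)/(411.343−298.616) = 201 + 79.081·99/112.727 ≈ 270.45, so AQI = 270.
Site G 336.162: bracket 298.616–411.343 → index 201–300; slope 99/112.727, offset 37.546.
AQI = 201 + 99/112.727·37.546 ≈ 233.97 ⇒ 234.
AQIs: Site M=148, Site F=270, Site G=234. Sum = 148 + 270 + 234 = 652.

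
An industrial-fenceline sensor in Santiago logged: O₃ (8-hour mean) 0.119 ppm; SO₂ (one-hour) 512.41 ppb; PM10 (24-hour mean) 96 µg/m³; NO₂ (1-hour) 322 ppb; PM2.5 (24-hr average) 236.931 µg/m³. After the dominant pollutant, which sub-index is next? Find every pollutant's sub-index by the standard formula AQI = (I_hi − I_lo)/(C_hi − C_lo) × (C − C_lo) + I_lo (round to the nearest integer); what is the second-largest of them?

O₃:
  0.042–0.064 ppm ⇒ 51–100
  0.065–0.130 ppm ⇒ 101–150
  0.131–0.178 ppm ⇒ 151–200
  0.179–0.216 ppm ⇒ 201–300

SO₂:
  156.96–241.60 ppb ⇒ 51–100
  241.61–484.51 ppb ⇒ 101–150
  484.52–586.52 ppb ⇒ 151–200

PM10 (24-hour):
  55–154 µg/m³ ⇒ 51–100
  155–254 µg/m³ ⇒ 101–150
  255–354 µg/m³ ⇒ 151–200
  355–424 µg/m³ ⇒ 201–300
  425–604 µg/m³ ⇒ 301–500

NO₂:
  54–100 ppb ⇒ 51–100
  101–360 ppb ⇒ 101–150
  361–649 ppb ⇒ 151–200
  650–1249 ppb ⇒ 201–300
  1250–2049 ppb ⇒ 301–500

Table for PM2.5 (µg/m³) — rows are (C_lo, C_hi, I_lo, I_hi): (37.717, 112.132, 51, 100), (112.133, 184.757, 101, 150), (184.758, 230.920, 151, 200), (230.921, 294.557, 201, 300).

O₃: row 0.065–0.130 (AQI 101–150). (150−101)·(0.119−0.065)/(0.130−0.065) + 101 = 49·0.054/0.065 + 101 ≈ 141.71 → 142.
SO₂: 512.41 lies in 484.52–586.52, so I_lo=151, I_hi=200, C_lo=484.52, C_hi=586.52.
(200−151)/(586.52−484.52) × (512.41−484.52) + 151 = 49/102.00 × 27.89 + 151 ≈ 164.40 → 164.
PM10: 96 lies in 55–154, so I_lo=51, I_hi=100, C_lo=55, C_hi=154.
(100−51)/(154−55) × (96−55) + 51 = 49/99 × 41 + 51 ≈ 71.29 → 71.
NO₂: 322 ∈ [101, 360] ↔ index [101, 150].
101 + (322−101)·(150−101)/(360−101) = 101 + 221·49/259 ≈ 142.81, so AQI = 143.
PM2.5: row 230.921–294.557 (AQI 201–300). (300−201)·(236.931−230.921)/(294.557−230.921) + 201 = 99·6.010/63.636 + 201 ≈ 210.35 → 210.
Sub-indices: O₃→142, SO₂→164, PM10→71, NO₂→143, PM2.5→210. Ranked high→low: 210, 164, 143, 142, 71. Second-highest sub-index = 164.

164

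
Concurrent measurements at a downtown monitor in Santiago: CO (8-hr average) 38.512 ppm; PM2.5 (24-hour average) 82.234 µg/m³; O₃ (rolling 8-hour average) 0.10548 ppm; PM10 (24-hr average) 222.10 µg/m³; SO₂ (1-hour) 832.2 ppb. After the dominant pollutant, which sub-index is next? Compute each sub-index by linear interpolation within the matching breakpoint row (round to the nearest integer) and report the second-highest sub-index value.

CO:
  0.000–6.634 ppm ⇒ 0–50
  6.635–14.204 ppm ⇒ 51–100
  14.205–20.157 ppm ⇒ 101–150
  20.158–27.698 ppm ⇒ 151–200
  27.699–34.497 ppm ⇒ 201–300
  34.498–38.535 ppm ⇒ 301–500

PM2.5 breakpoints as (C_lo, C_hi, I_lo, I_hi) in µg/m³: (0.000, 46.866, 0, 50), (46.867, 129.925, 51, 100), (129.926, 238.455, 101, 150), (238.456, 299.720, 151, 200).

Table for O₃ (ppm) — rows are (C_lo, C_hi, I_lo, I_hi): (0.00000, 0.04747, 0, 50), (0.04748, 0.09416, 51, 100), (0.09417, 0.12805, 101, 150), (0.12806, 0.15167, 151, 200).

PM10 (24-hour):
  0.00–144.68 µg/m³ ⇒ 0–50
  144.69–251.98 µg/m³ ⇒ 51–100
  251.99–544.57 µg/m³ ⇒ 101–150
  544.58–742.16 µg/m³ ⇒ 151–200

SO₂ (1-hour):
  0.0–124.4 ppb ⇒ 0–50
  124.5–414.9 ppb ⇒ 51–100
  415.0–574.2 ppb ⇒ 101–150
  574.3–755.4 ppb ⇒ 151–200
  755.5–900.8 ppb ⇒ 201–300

CO: row 34.498–38.535 (AQI 301–500). (500−301)·(38.512−34.498)/(38.535−34.498) + 301 = 199·4.014/4.037 + 301 ≈ 498.87 → 499.
PM2.5: 82.234 lies in 46.867–129.925, so I_lo=51, I_hi=100, C_lo=46.867, C_hi=129.925.
(100−51)/(129.925−46.867) × (82.234−46.867) + 51 = 49/83.058 × 35.367 + 51 ≈ 71.86 → 72.
O₃: 0.10548 lies in 0.09417–0.12805, so I_lo=101, I_hi=150, C_lo=0.09417, C_hi=0.12805.
(150−101)/(0.12805−0.09417) × (0.10548−0.09417) + 101 = 49/0.03388 × 0.01131 + 101 ≈ 117.36 → 117.
PM10: 222.10 ∈ [144.69, 251.98] ↔ index [51, 100].
51 + (222.10−144.69)·(100−51)/(251.98−144.69) = 51 + 77.41·49/107.29 ≈ 86.35, so AQI = 86.
SO₂: row 755.5–900.8 (AQI 201–300). (300−201)·(832.2−755.5)/(900.8−755.5) + 201 = 99·76.7/145.3 + 201 ≈ 253.26 → 253.
Sub-indices: CO→499, PM2.5→72, O₃→117, PM10→86, SO₂→253. Ranked high→low: 499, 253, 117, 86, 72. Second-highest sub-index = 253.

253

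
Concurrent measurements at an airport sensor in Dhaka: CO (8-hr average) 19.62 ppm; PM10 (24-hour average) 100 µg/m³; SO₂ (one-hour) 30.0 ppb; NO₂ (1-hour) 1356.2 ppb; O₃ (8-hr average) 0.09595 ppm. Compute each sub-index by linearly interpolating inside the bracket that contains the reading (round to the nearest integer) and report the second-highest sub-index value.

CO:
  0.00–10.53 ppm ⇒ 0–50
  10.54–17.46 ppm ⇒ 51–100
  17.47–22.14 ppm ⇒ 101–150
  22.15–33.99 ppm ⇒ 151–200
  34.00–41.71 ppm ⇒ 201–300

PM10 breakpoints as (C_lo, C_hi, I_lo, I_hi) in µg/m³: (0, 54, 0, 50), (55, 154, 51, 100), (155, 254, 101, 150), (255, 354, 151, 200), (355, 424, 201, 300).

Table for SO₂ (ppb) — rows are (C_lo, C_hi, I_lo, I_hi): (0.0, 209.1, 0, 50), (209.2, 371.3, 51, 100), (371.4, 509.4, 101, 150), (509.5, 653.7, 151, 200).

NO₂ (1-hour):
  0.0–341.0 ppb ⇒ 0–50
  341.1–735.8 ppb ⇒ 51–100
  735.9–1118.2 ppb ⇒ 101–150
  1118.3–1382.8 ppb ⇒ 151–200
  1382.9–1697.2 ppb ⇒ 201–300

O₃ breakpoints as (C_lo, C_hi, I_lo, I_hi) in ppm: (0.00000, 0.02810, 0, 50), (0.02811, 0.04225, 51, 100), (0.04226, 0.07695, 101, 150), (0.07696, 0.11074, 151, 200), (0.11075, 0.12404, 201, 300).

CO 19.62: bracket 17.47–22.14 → index 101–150; slope 49/4.67, offset 2.15.
AQI = 101 + 49/4.67·2.15 ≈ 123.56 ⇒ 124.
PM10: 100 lies in 55–154, so I_lo=51, I_hi=100, C_lo=55, C_hi=154.
(100−51)/(154−55) × (100−55) + 51 = 49/99 × 45 + 51 ≈ 73.27 → 73.
SO₂ 30.0: bracket 0.0–209.1 → index 0–50; slope 50/209.1, offset 30.0.
AQI = 0 + 50/209.1·30.0 ≈ 7.17 ⇒ 7.
NO₂: row 1118.3–1382.8 (AQI 151–200). (200−151)·(1356.2−1118.3)/(1382.8−1118.3) + 151 = 49·237.9/264.5 + 151 ≈ 195.07 → 195.
O₃ 0.09595: bracket 0.07696–0.11074 → index 151–200; slope 49/0.03378, offset 0.01899.
AQI = 151 + 49/0.03378·0.01899 ≈ 178.55 ⇒ 179.
Sub-indices: CO→124, PM10→73, SO₂→7, NO₂→195, O₃→179. Ranked high→low: 195, 179, 124, 73, 7. Second-highest sub-index = 179.

179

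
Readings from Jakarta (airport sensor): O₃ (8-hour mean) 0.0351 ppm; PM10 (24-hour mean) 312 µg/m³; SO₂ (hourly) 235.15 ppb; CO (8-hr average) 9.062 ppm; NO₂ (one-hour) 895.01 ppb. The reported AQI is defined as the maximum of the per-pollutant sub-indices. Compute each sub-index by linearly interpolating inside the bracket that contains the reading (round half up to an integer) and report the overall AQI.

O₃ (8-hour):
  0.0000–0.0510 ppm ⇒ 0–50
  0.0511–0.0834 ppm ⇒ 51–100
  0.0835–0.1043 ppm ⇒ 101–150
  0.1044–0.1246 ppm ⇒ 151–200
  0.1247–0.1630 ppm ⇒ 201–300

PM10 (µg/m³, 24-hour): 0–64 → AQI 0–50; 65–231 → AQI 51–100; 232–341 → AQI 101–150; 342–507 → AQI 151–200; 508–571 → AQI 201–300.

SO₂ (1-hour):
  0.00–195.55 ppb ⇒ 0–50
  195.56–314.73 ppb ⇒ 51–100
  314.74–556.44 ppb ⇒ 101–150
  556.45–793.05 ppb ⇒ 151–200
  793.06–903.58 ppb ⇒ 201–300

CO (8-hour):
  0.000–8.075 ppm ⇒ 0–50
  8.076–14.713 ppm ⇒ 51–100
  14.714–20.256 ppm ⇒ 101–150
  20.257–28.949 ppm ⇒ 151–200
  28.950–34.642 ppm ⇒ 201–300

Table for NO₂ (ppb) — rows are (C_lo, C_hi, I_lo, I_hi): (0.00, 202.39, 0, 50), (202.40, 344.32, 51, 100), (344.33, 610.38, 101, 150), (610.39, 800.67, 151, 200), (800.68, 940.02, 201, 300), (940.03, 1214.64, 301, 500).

268

O₃: 0.0351 lies in 0.0000–0.0510, so I_lo=0, I_hi=50, C_lo=0.0000, C_hi=0.0510.
(50−0)/(0.0510−0.0000) × (0.0351−0.0000) + 0 = 50/0.0510 × 0.0351 + 0 ≈ 34.41 → 34.
PM10: row 232–341 (AQI 101–150). (150−101)·(312−232)/(341−232) + 101 = 49·80/109 + 101 ≈ 136.96 → 137.
SO₂ 235.15: bracket 195.56–314.73 → index 51–100; slope 49/119.17, offset 39.59.
AQI = 51 + 49/119.17·39.59 ≈ 67.28 ⇒ 67.
CO: 9.062 ∈ [8.076, 14.713] ↔ index [51, 100].
51 + (9.062−8.076)·(100−51)/(14.713−8.076) = 51 + 0.986·49/6.637 ≈ 58.28, so AQI = 58.
NO₂: row 800.68–940.02 (AQI 201–300). (300−201)·(895.01−800.68)/(940.02−800.68) + 201 = 99·94.33/139.34 + 201 ≈ 268.02 → 268.
Sub-indices: O₃→34, PM10→137, SO₂→67, CO→58, NO₂→268. Overall AQI = max = 268; dominant pollutant is NO₂.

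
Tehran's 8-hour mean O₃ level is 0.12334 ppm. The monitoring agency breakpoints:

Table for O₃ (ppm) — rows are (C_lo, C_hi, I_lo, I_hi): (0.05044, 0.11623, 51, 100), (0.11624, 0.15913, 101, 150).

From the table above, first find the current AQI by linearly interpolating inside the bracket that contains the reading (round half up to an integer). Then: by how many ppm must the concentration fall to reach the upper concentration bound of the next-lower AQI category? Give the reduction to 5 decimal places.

O₃: 0.12334 lies in 0.11624–0.15913, so I_lo=101, I_hi=150, C_lo=0.11624, C_hi=0.15913.
(150−101)/(0.15913−0.11624) × (0.12334−0.11624) + 101 = 49/0.04289 × 0.00710 + 101 ≈ 109.11 → 109.
Current AQI 109 is in the Unhealthy for Sensitive Groups range (101–150). The next-lower category tops out at AQI 100, whose upper concentration bound is 0.11623 ppm.
Reduction needed = 0.12334 − 0.11623 = 0.00711 ppm.

0.00711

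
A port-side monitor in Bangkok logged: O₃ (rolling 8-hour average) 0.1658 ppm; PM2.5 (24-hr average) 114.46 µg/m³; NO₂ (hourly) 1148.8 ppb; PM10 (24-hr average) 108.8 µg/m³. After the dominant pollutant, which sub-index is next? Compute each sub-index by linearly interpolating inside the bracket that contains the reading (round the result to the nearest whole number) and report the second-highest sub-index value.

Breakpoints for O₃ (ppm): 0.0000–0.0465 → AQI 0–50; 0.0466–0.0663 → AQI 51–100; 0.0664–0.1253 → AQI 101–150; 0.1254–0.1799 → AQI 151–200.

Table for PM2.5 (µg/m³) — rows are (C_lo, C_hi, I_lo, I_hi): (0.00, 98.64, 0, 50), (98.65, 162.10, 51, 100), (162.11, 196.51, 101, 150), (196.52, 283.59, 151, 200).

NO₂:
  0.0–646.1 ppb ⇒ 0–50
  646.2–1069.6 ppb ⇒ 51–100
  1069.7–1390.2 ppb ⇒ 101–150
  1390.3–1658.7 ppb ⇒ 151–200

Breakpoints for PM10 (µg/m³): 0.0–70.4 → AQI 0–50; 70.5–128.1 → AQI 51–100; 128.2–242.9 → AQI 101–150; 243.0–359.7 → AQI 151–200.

O₃: 0.1658 lies in 0.1254–0.1799, so I_lo=151, I_hi=200, C_lo=0.1254, C_hi=0.1799.
(200−151)/(0.1799−0.1254) × (0.1658−0.1254) + 151 = 49/0.0545 × 0.0404 + 151 ≈ 187.32 → 187.
PM2.5: 114.46 lies in 98.65–162.10, so I_lo=51, I_hi=100, C_lo=98.65, C_hi=162.10.
(100−51)/(162.10−98.65) × (114.46−98.65) + 51 = 49/63.45 × 15.81 + 51 ≈ 63.21 → 63.
NO₂: row 1069.7–1390.2 (AQI 101–150). (150−101)·(1148.8−1069.7)/(1390.2−1069.7) + 101 = 49·79.1/320.5 + 101 ≈ 113.09 → 113.
PM10 108.8: bracket 70.5–128.1 → index 51–100; slope 49/57.6, offset 38.3.
AQI = 51 + 49/57.6·38.3 ≈ 83.58 ⇒ 84.
Sub-indices: O₃→187, PM2.5→63, NO₂→113, PM10→84. Ranked high→low: 187, 113, 84, 63. Second-highest sub-index = 113.

113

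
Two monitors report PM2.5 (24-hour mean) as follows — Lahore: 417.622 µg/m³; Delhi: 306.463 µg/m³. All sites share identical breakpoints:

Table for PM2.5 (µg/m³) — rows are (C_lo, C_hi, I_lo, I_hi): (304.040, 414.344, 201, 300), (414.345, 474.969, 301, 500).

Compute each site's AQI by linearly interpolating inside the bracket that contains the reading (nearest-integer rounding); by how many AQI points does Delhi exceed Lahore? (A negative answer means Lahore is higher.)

-109

Lahore 417.622: bracket 414.345–474.969 → index 301–500; slope 199/60.624, offset 3.277.
AQI = 301 + 199/60.624·3.277 ≈ 311.76 ⇒ 312.
Delhi: 306.463 lies in 304.040–414.344, so I_lo=201, I_hi=300, C_lo=304.040, C_hi=414.344.
(300−201)/(414.344−304.040) × (306.463−304.040) + 201 = 99/110.304 × 2.423 + 201 ≈ 203.17 → 203.
AQIs: Lahore=312, Delhi=203. Delhi (203) − Lahore (312) = -109.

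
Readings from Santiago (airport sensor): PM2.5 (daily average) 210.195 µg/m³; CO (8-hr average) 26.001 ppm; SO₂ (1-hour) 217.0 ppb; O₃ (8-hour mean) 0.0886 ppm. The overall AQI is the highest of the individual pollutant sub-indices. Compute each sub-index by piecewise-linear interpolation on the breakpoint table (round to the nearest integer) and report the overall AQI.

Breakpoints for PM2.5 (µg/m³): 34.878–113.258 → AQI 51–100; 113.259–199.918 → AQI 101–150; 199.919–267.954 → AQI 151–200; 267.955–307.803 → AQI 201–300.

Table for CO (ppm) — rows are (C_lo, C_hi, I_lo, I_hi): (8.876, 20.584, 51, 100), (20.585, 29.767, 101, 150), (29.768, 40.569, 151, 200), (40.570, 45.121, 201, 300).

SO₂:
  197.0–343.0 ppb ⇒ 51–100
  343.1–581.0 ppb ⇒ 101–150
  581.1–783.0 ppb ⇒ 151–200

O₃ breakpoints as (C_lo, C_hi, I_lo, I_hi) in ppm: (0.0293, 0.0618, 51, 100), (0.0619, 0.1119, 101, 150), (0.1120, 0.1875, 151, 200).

PM2.5 210.195: bracket 199.919–267.954 → index 151–200; slope 49/68.035, offset 10.276.
AQI = 151 + 49/68.035·10.276 ≈ 158.40 ⇒ 158.
CO: 26.001 lies in 20.585–29.767, so I_lo=101, I_hi=150, C_lo=20.585, C_hi=29.767.
(150−101)/(29.767−20.585) × (26.001−20.585) + 101 = 49/9.182 × 5.416 + 101 ≈ 129.90 → 130.
SO₂: 217.0 lies in 197.0–343.0, so I_lo=51, I_hi=100, C_lo=197.0, C_hi=343.0.
(100−51)/(343.0−197.0) × (217.0−197.0) + 51 = 49/146.0 × 20.0 + 51 ≈ 57.71 → 58.
O₃: row 0.0619–0.1119 (AQI 101–150). (150−101)·(0.0886−0.0619)/(0.1119−0.0619) + 101 = 49·0.0267/0.0500 + 101 ≈ 127.17 → 127.
Sub-indices: PM2.5→158, CO→130, SO₂→58, O₃→127. Overall AQI = max = 158; dominant pollutant is PM2.5.

158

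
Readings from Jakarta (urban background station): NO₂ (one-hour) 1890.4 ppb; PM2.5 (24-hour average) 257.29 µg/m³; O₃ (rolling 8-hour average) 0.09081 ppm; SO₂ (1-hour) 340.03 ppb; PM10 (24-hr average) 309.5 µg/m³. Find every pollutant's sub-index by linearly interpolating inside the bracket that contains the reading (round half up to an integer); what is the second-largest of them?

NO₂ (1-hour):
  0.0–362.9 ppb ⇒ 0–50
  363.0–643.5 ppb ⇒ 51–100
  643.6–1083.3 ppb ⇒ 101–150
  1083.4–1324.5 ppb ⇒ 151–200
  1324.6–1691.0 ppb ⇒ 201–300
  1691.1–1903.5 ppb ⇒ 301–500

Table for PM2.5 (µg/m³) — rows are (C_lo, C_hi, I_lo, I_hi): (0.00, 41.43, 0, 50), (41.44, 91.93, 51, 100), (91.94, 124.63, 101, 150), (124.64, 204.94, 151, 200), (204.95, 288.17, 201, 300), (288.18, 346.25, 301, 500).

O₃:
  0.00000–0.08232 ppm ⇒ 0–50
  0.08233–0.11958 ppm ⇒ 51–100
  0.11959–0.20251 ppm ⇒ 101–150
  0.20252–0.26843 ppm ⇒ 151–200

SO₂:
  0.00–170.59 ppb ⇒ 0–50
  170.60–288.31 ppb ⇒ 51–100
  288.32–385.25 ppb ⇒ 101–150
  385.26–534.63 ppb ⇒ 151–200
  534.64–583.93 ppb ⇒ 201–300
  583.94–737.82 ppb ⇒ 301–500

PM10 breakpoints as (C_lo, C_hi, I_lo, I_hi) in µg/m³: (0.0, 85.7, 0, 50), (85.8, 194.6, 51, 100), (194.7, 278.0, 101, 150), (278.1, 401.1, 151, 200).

NO₂: 1890.4 ∈ [1691.1, 1903.5] ↔ index [301, 500].
301 + (1890.4−1691.1)·(500−301)/(1903.5−1691.1) = 301 + 199.3·199/212.4 ≈ 487.73, so AQI = 488.
PM2.5: 257.29 lies in 204.95–288.17, so I_lo=201, I_hi=300, C_lo=204.95, C_hi=288.17.
(300−201)/(288.17−204.95) × (257.29−204.95) + 201 = 99/83.22 × 52.34 + 201 ≈ 263.26 → 263.
O₃ 0.09081: bracket 0.08233–0.11958 → index 51–100; slope 49/0.03725, offset 0.00848.
AQI = 51 + 49/0.03725·0.00848 ≈ 62.15 ⇒ 62.
SO₂: row 288.32–385.25 (AQI 101–150). (150−101)·(340.03−288.32)/(385.25−288.32) + 101 = 49·51.71/96.93 + 101 ≈ 127.14 → 127.
PM10: 309.5 ∈ [278.1, 401.1] ↔ index [151, 200].
151 + (309.5−278.1)·(200−151)/(401.1−278.1) = 151 + 31.4·49/123.0 ≈ 163.51, so AQI = 164.
Sub-indices: NO₂→488, PM2.5→263, O₃→62, SO₂→127, PM10→164. Ranked high→low: 488, 263, 164, 127, 62. Second-highest sub-index = 263.

263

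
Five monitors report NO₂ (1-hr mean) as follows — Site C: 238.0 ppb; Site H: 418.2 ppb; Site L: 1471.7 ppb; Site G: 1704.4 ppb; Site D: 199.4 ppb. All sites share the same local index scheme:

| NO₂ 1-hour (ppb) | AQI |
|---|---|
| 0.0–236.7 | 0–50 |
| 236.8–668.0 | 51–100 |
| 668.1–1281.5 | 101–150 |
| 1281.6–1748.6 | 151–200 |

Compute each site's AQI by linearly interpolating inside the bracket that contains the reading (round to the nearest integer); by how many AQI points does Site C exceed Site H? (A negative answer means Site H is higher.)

-21

Site C: 238.0 lies in 236.8–668.0, so I_lo=51, I_hi=100, C_lo=236.8, C_hi=668.0.
(100−51)/(668.0−236.8) × (238.0−236.8) + 51 = 49/431.2 × 1.2 + 51 ≈ 51.14 → 51.
Site H: 418.2 lies in 236.8–668.0, so I_lo=51, I_hi=100, C_lo=236.8, C_hi=668.0.
(100−51)/(668.0−236.8) × (418.2−236.8) + 51 = 49/431.2 × 181.4 + 51 ≈ 71.61 → 72.
Site L: row 1281.6–1748.6 (AQI 151–200). (200−151)·(1471.7−1281.6)/(1748.6−1281.6) + 151 = 49·190.1/467.0 + 151 ≈ 170.95 → 171.
Site G 1704.4: bracket 1281.6–1748.6 → index 151–200; slope 49/467.0, offset 422.8.
AQI = 151 + 49/467.0·422.8 ≈ 195.36 ⇒ 195.
Site D: row 0.0–236.7 (AQI 0–50). (50−0)·(199.4−0.0)/(236.7−0.0) + 0 = 50·199.4/236.7 + 0 ≈ 42.12 → 42.
AQIs: Site C=51, Site H=72, Site L=171, Site G=195, Site D=42. Site C (51) − Site H (72) = -21.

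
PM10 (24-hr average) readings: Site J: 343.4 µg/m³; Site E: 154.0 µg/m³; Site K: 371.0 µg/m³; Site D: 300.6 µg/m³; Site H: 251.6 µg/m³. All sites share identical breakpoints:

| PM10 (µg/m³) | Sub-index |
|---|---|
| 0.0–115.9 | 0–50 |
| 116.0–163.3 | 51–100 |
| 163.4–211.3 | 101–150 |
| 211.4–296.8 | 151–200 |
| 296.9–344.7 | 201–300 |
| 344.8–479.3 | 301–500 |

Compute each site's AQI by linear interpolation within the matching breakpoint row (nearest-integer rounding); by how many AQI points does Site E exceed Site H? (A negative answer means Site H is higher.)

Site J: row 296.9–344.7 (AQI 201–300). (300−201)·(343.4−296.9)/(344.7−296.9) + 201 = 99·46.5/47.8 + 201 ≈ 297.31 → 297.
Site E: row 116.0–163.3 (AQI 51–100). (100−51)·(154.0−116.0)/(163.3−116.0) + 51 = 49·38.0/47.3 + 51 ≈ 90.37 → 90.
Site K: 371.0 lies in 344.8–479.3, so I_lo=301, I_hi=500, C_lo=344.8, C_hi=479.3.
(500−301)/(479.3−344.8) × (371.0−344.8) + 301 = 199/134.5 × 26.2 + 301 ≈ 339.76 → 340.
Site D 300.6: bracket 296.9–344.7 → index 201–300; slope 99/47.8, offset 3.7.
AQI = 201 + 99/47.8·3.7 ≈ 208.66 ⇒ 209.
Site H 251.6: bracket 211.4–296.8 → index 151–200; slope 49/85.4, offset 40.2.
AQI = 151 + 49/85.4·40.2 ≈ 174.07 ⇒ 174.
AQIs: Site J=297, Site E=90, Site K=340, Site D=209, Site H=174. Site E (90) − Site H (174) = -84.

-84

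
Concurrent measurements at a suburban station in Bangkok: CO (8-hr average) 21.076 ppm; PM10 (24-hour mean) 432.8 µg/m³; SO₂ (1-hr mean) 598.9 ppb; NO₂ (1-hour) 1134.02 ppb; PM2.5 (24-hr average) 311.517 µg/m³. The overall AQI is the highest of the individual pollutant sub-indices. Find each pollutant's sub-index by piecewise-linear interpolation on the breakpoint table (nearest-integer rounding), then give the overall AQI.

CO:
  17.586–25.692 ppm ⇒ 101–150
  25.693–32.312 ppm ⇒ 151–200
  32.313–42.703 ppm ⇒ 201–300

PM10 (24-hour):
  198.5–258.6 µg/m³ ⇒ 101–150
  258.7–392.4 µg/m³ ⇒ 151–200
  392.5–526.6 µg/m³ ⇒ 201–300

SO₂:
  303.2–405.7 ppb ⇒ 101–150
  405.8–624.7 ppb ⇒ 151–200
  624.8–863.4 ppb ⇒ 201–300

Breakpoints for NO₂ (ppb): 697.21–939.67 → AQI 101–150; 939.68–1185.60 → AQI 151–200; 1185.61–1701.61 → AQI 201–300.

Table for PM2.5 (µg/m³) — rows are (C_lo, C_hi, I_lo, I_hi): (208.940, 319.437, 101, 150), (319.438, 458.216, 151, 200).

231

CO 21.076: bracket 17.586–25.692 → index 101–150; slope 49/8.106, offset 3.490.
AQI = 101 + 49/8.106·3.490 ≈ 122.10 ⇒ 122.
PM10: 432.8 ∈ [392.5, 526.6] ↔ index [201, 300].
201 + (432.8−392.5)·(300−201)/(526.6−392.5) = 201 + 40.3·99/134.1 ≈ 230.75, so AQI = 231.
SO₂: 598.9 lies in 405.8–624.7, so I_lo=151, I_hi=200, C_lo=405.8, C_hi=624.7.
(200−151)/(624.7−405.8) × (598.9−405.8) + 151 = 49/218.9 × 193.1 + 151 ≈ 194.22 → 194.
NO₂: 1134.02 lies in 939.68–1185.60, so I_lo=151, I_hi=200, C_lo=939.68, C_hi=1185.60.
(200−151)/(1185.60−939.68) × (1134.02−939.68) + 151 = 49/245.92 × 194.34 + 151 ≈ 189.72 → 190.
PM2.5: row 208.940–319.437 (AQI 101–150). (150−101)·(311.517−208.940)/(319.437−208.940) + 101 = 49·102.577/110.497 + 101 ≈ 146.49 → 146.
Sub-indices: CO→122, PM10→231, SO₂→194, NO₂→190, PM2.5→146. Overall AQI = max = 231; dominant pollutant is PM10.
AQI 231: Very Unhealthy.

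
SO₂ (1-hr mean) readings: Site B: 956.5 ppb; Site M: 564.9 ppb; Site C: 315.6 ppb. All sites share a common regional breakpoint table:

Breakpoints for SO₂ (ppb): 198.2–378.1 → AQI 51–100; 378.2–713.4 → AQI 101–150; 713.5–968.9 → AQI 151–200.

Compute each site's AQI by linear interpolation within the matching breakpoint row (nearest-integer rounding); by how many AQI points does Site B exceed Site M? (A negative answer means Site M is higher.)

Site B: 956.5 lies in 713.5–968.9, so I_lo=151, I_hi=200, C_lo=713.5, C_hi=968.9.
(200−151)/(968.9−713.5) × (956.5−713.5) + 151 = 49/255.4 × 243.0 + 151 ≈ 197.62 → 198.
Site M: 564.9 ∈ [378.2, 713.4] ↔ index [101, 150].
101 + (564.9−378.2)·(150−101)/(713.4−378.2) = 101 + 186.7·49/335.2 ≈ 128.29, so AQI = 128.
Site C: row 198.2–378.1 (AQI 51–100). (100−51)·(315.6−198.2)/(378.1−198.2) + 51 = 49·117.4/179.9 + 51 ≈ 82.98 → 83.
AQIs: Site B=198, Site M=128, Site C=83. Site B (198) − Site M (128) = 70.

70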